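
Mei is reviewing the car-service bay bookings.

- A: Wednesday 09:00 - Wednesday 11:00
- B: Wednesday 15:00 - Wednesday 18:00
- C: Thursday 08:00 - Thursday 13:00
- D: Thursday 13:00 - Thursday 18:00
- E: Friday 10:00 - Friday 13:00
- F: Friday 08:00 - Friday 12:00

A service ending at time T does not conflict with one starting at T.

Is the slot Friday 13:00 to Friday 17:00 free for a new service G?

A: ends Wednesday 11:00 at or before G starts Friday 13:00 → clear.
B: ends Wednesday 18:00 at or before G starts Friday 13:00 → clear.
C: ends Thursday 13:00 at or before G starts Friday 13:00 → clear.
D: ends Thursday 18:00 at or before G starts Friday 13:00 → clear.
F: ends Friday 12:00 at or before G starts Friday 13:00 → clear.
E: ends Friday 13:00 at or before G starts Friday 13:00 → clear.

Yes — the slot is free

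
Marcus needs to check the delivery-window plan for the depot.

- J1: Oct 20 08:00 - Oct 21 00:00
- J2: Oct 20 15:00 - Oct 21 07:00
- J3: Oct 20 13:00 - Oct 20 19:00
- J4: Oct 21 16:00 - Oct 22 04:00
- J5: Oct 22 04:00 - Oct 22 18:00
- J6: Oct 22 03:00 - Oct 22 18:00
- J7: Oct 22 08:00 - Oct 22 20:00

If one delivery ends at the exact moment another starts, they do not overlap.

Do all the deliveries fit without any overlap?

No

Two intervals overlap when each starts before the other ends.
Sorted by start: J1, J3, J2, J4, J6, J5, J7.
J3 starts before J1 ends → J1 and J3 overlap.
That's a conflict, so the schedule is not conflict-free.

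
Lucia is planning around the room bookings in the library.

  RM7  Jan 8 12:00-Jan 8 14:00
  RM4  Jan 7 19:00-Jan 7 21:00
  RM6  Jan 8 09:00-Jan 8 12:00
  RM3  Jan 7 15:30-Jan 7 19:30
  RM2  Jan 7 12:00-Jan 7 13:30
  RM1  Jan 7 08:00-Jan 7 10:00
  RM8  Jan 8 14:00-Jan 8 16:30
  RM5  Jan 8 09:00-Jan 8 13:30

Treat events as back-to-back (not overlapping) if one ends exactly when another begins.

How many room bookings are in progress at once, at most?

Sort all start/end points and keep a running count:
Jan 7 08:00 start RM1 → 1
Jan 7 10:00 end RM1 → 0
Jan 7 12:00 start RM2 → 1
Jan 7 13:30 end RM2 → 0
Jan 7 15:30 start RM3 → 1
Jan 7 19:00 start RM4 → 2
Jan 7 19:30 end RM3 → 1
Jan 7 21:00 end RM4 → 0
Jan 8 09:00 start RM5 → 1
Jan 8 09:00 start RM6 → 2
Jan 8 12:00 end RM6 → 1
Jan 8 12:00 start RM7 → 2
Jan 8 13:30 end RM5 → 1
Jan 8 14:00 end RM7 → 0
Jan 8 14:00 start RM8 → 1
Jan 8 16:30 end RM8 → 0
Peak is 2, at Jan 7 19:00 (RM3, RM4).

2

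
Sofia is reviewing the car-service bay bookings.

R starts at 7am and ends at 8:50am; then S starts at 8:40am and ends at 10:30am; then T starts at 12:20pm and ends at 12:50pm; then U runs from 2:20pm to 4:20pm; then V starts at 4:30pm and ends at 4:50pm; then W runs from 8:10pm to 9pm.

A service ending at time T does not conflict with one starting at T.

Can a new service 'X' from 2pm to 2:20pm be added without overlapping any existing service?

R: ends 8:50am at or before X starts 2pm → clear.
S: ends 10:30am at or before X starts 2pm → clear.
T: ends 12:50pm at or before X starts 2pm → clear.
U: starts 2:20pm at or after X ends 2:20pm → clear.
V: starts 4:30pm at or after X ends 2:20pm → clear.
W: starts 8:10pm at or after X ends 2:20pm → clear.

Yes — the slot is free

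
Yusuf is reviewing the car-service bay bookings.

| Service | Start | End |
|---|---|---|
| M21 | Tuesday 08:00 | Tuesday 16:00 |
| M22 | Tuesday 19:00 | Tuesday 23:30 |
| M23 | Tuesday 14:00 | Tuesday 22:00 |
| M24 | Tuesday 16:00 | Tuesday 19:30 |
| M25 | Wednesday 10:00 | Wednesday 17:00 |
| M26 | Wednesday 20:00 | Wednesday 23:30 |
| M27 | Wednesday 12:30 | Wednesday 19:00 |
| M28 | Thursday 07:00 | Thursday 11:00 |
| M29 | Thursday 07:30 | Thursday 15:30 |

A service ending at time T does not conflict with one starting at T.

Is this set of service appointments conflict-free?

Sorted by start: M21, M23, M24, M22, M25, M27, M26, M28, M29.
M23 starts before M21 ends → M21 and M23 overlap.
That's a conflict, so the schedule is not conflict-free.

No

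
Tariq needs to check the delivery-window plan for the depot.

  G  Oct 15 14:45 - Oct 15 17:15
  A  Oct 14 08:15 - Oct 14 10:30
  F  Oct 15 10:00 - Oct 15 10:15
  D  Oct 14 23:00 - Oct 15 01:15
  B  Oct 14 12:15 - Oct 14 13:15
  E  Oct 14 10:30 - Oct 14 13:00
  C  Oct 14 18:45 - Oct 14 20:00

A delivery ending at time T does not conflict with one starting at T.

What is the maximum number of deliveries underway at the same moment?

2

Walk through starts and ends in time order (an end at T is processed before a start at T):
Oct 14 08:15 start A → 1
Oct 14 10:30 end A → 0
Oct 14 10:30 start E → 1
Oct 14 12:15 start B → 2
Oct 14 13:00 end E → 1
Oct 14 13:15 end B → 0
Oct 14 18:45 start C → 1
Oct 14 20:00 end C → 0
Oct 14 23:00 start D → 1
Oct 15 01:15 end D → 0
Oct 15 10:00 start F → 1
Oct 15 10:15 end F → 0
Oct 15 14:45 start G → 1
Oct 15 17:15 end G → 0
Peak is 2, at Oct 14 12:15 (B, E).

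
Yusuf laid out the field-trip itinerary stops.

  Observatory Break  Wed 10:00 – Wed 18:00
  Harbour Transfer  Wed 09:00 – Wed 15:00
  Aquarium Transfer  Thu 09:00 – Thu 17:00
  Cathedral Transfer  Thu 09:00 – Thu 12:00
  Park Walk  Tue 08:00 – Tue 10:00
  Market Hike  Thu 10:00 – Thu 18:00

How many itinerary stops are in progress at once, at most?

Walk through starts and ends in time order (an end at T is processed before a start at T):
Tue 08:00 start Park Walk → 1
Tue 10:00 end Park Walk → 0
Wed 09:00 start Harbour Transfer → 1
Wed 10:00 start Observatory Break → 2
Wed 15:00 end Harbour Transfer → 1
Wed 18:00 end Observatory Break → 0
Thu 09:00 start Aquarium Transfer → 1
Thu 09:00 start Cathedral Transfer → 2
Thu 10:00 start Market Hike → 3
Thu 12:00 end Cathedral Transfer → 2
Thu 17:00 end Aquarium Transfer → 1
Thu 18:00 end Market Hike → 0
Peak is 3, at Thu 10:00 (Aquarium Transfer, Cathedral Transfer, Market Hike).

3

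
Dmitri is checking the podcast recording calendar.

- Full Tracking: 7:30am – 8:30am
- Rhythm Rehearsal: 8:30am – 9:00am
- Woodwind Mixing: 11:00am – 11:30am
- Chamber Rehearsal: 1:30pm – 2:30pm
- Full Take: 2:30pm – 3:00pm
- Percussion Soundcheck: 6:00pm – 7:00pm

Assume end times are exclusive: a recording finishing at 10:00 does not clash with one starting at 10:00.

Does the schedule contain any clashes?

No

Sorted by start: Full Tracking, Rhythm Rehearsal, Woodwind Mixing, Chamber Rehearsal, Full Take, Percussion Soundcheck.
Rhythm Rehearsal starts exactly when Full Tracking ends (back-to-back, no overlap), so nothing later overlaps Full Tracking either.
Woodwind Mixing starts after Rhythm Rehearsal ends, so nothing later overlaps Rhythm Rehearsal either.
Chamber Rehearsal starts after Woodwind Mixing ends, so nothing later overlaps Woodwind Mixing either.
Full Take starts exactly when Chamber Rehearsal ends (back-to-back, no overlap), so nothing later overlaps Chamber Rehearsal either.
Percussion Soundcheck starts after Full Take ends.
Every pair is clear; the schedule has no overlaps.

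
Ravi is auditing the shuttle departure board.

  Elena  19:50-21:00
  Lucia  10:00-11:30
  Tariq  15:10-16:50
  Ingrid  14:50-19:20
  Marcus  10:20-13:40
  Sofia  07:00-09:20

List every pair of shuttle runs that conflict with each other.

Ingrid & Tariq, Lucia & Marcus

Sorted by start: Sofia, Lucia, Marcus, Ingrid, Tariq, Elena.
Lucia starts after Sofia ends, so Sofia has no further overlaps.
Marcus starts before Lucia ends → Lucia and Marcus overlap.
Ingrid starts after Lucia ends, so Lucia has no further overlaps.
Ingrid starts after Marcus ends, so Marcus has no further overlaps.
Tariq starts before Ingrid ends → Ingrid and Tariq overlap.
Elena starts after Ingrid ends.
Elena starts after Tariq ends.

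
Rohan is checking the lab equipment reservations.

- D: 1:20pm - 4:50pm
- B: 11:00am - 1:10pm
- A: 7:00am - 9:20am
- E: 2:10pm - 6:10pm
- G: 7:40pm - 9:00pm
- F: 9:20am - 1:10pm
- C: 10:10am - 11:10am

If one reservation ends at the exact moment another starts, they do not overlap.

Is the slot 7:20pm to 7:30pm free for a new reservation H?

Yes — the slot is free

A: ends 9:20am at or before H starts 7:20pm → clear.
F: ends 1:10pm at or before H starts 7:20pm → clear.
C: ends 11:10am at or before H starts 7:20pm → clear.
B: ends 1:10pm at or before H starts 7:20pm → clear.
D: ends 4:50pm at or before H starts 7:20pm → clear.
E: ends 6:10pm at or before H starts 7:20pm → clear.
G: starts 7:40pm at or after H ends 7:30pm → clear.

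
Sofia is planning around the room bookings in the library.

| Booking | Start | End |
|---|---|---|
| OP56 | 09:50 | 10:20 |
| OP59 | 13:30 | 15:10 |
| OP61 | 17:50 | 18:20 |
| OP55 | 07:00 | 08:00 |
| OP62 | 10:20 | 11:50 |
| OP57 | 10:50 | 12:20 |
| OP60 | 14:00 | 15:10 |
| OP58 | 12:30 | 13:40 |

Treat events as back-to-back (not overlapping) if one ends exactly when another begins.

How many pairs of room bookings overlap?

3

Two intervals overlap when each starts before the other ends.
Sorted by start: OP55, OP56, OP62, OP57, OP58, OP59, OP60, OP61.
OP56 starts after OP55 ends; OP55 is clear from here.
OP62 starts exactly when OP56 ends (back-to-back, no overlap); OP56 is clear from here.
OP57 starts before OP62 ends → OP62 and OP57 overlap.
OP58 starts after OP62 ends; OP62 is clear from here.
OP58 starts after OP57 ends; OP57 is clear from here.
OP59 starts before OP58 ends → OP58 and OP59 overlap.
OP60 starts after OP58 ends; OP58 is clear from here.
OP60 starts before OP59 ends → OP59 and OP60 overlap.
OP61 starts after OP59 ends.
OP61 starts after OP60 ends.
Overlapping pairs: OP57 & OP62, OP58 & OP59, OP59 & OP60 — 3 in total.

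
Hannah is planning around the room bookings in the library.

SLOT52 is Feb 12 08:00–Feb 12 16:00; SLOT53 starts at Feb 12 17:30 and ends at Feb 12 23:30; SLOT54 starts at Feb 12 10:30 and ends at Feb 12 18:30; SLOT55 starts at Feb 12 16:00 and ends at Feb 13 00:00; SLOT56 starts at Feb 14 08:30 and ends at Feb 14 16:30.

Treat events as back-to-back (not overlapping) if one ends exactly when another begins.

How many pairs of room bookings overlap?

4

Sorted by start: SLOT52, SLOT54, SLOT55, SLOT53, SLOT56.
SLOT54 starts before SLOT52 ends → SLOT52 and SLOT54 overlap.
SLOT55 starts exactly when SLOT52 ends (back-to-back, no overlap); SLOT52 is clear from here.
SLOT55 starts before SLOT54 ends → SLOT54 and SLOT55 overlap.
SLOT53 starts before SLOT54 ends → SLOT54 and SLOT53 overlap.
SLOT56 starts after SLOT54 ends.
SLOT53 starts before SLOT55 ends → SLOT55 and SLOT53 overlap.
SLOT56 starts after SLOT55 ends.
SLOT56 starts after SLOT53 ends.
Overlapping pairs: SLOT52 & SLOT54, SLOT53 & SLOT54, SLOT53 & SLOT55, SLOT54 & SLOT55 — 4 in total.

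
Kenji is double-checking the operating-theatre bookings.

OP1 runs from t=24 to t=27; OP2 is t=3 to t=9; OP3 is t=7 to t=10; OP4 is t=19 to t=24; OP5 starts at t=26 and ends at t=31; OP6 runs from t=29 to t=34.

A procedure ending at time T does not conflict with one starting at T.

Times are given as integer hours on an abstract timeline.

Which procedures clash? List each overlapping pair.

Sorted by start: OP2, OP3, OP4, OP1, OP5, OP6.
OP3 starts before OP2 ends → OP2 and OP3 overlap.
OP4 starts after OP2 ends — done with OP2.
OP4 starts after OP3 ends — done with OP3.
OP1 starts exactly when OP4 ends (back-to-back, no overlap) — done with OP4.
OP5 starts before OP1 ends → OP1 and OP5 overlap.
OP6 starts after OP1 ends.
OP6 starts before OP5 ends → OP5 and OP6 overlap.

OP1 & OP5, OP2 & OP3, OP5 & OP6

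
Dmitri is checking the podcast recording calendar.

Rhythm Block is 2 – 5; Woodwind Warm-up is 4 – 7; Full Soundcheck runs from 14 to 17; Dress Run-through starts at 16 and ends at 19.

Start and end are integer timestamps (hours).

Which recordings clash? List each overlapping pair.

Sorted by start: Rhythm Block, Woodwind Warm-up, Full Soundcheck, Dress Run-through.
Woodwind Warm-up starts before Rhythm Block ends → Rhythm Block and Woodwind Warm-up overlap.
Full Soundcheck starts after Rhythm Block ends, so nothing later overlaps Rhythm Block either.
Full Soundcheck starts after Woodwind Warm-up ends, so nothing later overlaps Woodwind Warm-up either.
Dress Run-through starts before Full Soundcheck ends → Full Soundcheck and Dress Run-through overlap.

Dress Run-through & Full Soundcheck, Rhythm Block & Woodwind Warm-up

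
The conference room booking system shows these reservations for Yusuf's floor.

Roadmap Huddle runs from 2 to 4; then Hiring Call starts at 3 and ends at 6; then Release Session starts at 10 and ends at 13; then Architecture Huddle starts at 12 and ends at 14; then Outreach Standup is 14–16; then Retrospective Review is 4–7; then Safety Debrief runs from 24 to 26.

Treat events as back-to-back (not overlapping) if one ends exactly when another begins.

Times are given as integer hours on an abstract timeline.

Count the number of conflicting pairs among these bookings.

3

Check each pair: they overlap iff neither finishes before the other starts.
Sorted by start: Roadmap Huddle, Hiring Call, Retrospective Review, Release Session, Architecture Huddle, Outreach Standup, Safety Debrief.
Hiring Call starts before Roadmap Huddle ends → Roadmap Huddle and Hiring Call overlap.
Retrospective Review starts exactly when Roadmap Huddle ends (back-to-back, no overlap), so nothing later overlaps Roadmap Huddle either.
Retrospective Review starts before Hiring Call ends → Hiring Call and Retrospective Review overlap.
Release Session starts after Hiring Call ends, so nothing later overlaps Hiring Call either.
Release Session starts after Retrospective Review ends, so nothing later overlaps Retrospective Review either.
Architecture Huddle starts before Release Session ends → Release Session and Architecture Huddle overlap.
Outreach Standup starts after Release Session ends, so nothing later overlaps Release Session either.
Outreach Standup starts exactly when Architecture Huddle ends (back-to-back, no overlap), so nothing later overlaps Architecture Huddle either.
Safety Debrief starts after Outreach Standup ends.
Overlapping pairs: Architecture Huddle & Release Session, Hiring Call & Retrospective Review, Hiring Call & Roadmap Huddle — 3 in total.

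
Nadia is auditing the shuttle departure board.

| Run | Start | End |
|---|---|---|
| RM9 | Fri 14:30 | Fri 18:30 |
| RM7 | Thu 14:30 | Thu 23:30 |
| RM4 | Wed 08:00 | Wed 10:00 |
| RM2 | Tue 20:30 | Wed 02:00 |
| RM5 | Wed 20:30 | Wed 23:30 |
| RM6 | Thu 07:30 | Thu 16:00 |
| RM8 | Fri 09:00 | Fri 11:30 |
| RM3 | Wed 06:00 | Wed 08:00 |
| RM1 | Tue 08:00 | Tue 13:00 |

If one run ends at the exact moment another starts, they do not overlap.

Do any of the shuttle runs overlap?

Two intervals overlap when each starts before the other ends.
Sorted by start: RM1, RM2, RM3, RM4, RM5, RM6, RM7, RM8, RM9.
RM2 starts after RM1 ends — done with RM1.
RM3 starts after RM2 ends — done with RM2.
RM4 starts exactly when RM3 ends (back-to-back, no overlap) — done with RM3.
RM5 starts after RM4 ends — done with RM4.
RM6 starts after RM5 ends — done with RM5.
RM7 starts before RM6 ends → RM6 and RM7 overlap.
That's a conflict, so the schedule is not conflict-free.

Yes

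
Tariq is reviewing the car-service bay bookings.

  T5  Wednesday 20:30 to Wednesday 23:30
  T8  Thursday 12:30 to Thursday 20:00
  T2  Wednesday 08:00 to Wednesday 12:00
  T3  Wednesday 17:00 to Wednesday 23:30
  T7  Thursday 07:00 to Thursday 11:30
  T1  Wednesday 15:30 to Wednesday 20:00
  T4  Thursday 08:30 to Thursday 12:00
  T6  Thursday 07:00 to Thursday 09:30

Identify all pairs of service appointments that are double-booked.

T1 & T3, T3 & T5, T4 & T6, T4 & T7, T6 & T7

Sorted by start: T2, T1, T3, T5, T6, T7, T4, T8.
T1 starts after T2 ends, so nothing later overlaps T2 either.
T3 starts before T1 ends → T1 and T3 overlap.
T5 starts after T1 ends, so nothing later overlaps T1 either.
T5 starts before T3 ends → T3 and T5 overlap.
T6 starts after T3 ends, so nothing later overlaps T3 either.
T6 starts after T5 ends, so nothing later overlaps T5 either.
T7 starts before T6 ends → T6 and T7 overlap.
T4 starts before T6 ends → T6 and T4 overlap.
T8 starts after T6 ends.
T4 starts before T7 ends → T7 and T4 overlap.
T8 starts after T7 ends.
T8 starts after T4 ends.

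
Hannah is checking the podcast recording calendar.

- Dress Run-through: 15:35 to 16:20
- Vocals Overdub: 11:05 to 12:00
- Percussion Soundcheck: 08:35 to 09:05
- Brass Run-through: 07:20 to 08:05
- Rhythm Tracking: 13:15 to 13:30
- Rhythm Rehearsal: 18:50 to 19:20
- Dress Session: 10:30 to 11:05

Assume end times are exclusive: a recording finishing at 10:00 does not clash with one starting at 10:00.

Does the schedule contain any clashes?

No

Two intervals overlap when each starts before the other ends.
Sorted by start: Brass Run-through, Percussion Soundcheck, Dress Session, Vocals Overdub, Rhythm Tracking, Dress Run-through, Rhythm Rehearsal.
Percussion Soundcheck starts after Brass Run-through ends, so Brass Run-through has no further overlaps.
Dress Session starts after Percussion Soundcheck ends, so Percussion Soundcheck has no further overlaps.
Vocals Overdub starts exactly when Dress Session ends (back-to-back, no overlap), so Dress Session has no further overlaps.
Rhythm Tracking starts after Vocals Overdub ends, so Vocals Overdub has no further overlaps.
Dress Run-through starts after Rhythm Tracking ends, so Rhythm Tracking has no further overlaps.
Rhythm Rehearsal starts after Dress Run-through ends.
Every pair is clear; the schedule has no overlaps.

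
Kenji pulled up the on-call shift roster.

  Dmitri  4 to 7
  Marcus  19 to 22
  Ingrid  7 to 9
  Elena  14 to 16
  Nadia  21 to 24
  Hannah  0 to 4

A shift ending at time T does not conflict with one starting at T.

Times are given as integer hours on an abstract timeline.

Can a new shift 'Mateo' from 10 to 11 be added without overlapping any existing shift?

Hannah: ends 4 at or before Mateo starts 10 → clear.
Dmitri: ends 7 at or before Mateo starts 10 → clear.
Ingrid: ends 9 at or before Mateo starts 10 → clear.
Elena: starts 14 at or after Mateo ends 11 → clear.
Marcus: starts 19 at or after Mateo ends 11 → clear.
Nadia: starts 21 at or after Mateo ends 11 → clear.

Yes — the slot is free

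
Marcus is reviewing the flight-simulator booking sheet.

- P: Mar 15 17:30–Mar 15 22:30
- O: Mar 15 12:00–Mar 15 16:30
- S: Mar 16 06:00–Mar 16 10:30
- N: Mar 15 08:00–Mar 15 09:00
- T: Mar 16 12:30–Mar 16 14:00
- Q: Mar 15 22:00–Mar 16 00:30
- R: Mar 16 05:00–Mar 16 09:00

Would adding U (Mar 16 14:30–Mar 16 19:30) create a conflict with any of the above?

No — it doesn't clash with anything

N: ends Mar 15 09:00 at or before U starts Mar 16 14:30 → clear.
O: ends Mar 15 16:30 at or before U starts Mar 16 14:30 → clear.
P: ends Mar 15 22:30 at or before U starts Mar 16 14:30 → clear.
Q: ends Mar 16 00:30 at or before U starts Mar 16 14:30 → clear.
R: ends Mar 16 09:00 at or before U starts Mar 16 14:30 → clear.
S: ends Mar 16 10:30 at or before U starts Mar 16 14:30 → clear.
T: ends Mar 16 14:00 at or before U starts Mar 16 14:30 → clear.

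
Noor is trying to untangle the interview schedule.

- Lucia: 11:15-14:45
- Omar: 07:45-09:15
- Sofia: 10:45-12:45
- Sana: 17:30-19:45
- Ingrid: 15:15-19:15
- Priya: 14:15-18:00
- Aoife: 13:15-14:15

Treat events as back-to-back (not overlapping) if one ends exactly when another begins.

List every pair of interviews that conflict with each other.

Sorted by start: Omar, Sofia, Lucia, Aoife, Priya, Ingrid, Sana.
Sofia starts after Omar ends — done with Omar.
Lucia starts before Sofia ends → Sofia and Lucia overlap.
Aoife starts after Sofia ends — done with Sofia.
Aoife starts before Lucia ends → Lucia and Aoife overlap.
Priya starts before Lucia ends → Lucia and Priya overlap.
Ingrid starts after Lucia ends — done with Lucia.
Priya starts exactly when Aoife ends (back-to-back, no overlap) — done with Aoife.
Ingrid starts before Priya ends → Priya and Ingrid overlap.
Sana starts before Priya ends → Priya and Sana overlap.
Sana starts before Ingrid ends → Ingrid and Sana overlap.

Aoife & Lucia, Ingrid & Priya, Ingrid & Sana, Lucia & Priya, Lucia & Sofia, Priya & Sana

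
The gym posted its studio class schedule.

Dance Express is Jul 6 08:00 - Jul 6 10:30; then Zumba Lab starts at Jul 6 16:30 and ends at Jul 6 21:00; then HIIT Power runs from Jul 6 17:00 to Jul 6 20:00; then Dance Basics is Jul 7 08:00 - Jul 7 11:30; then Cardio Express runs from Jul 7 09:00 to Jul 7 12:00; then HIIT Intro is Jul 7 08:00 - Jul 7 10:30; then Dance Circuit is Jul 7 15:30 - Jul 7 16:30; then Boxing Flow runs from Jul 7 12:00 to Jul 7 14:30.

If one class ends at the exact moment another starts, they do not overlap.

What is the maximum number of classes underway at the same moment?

3

Sweep the timeline, counting +1 at each start and −1 at each end (ends before starts at a tie):
Jul 6 08:00 start Dance Express → 1
Jul 6 10:30 end Dance Express → 0
Jul 6 16:30 start Zumba Lab → 1
Jul 6 17:00 start HIIT Power → 2
Jul 6 20:00 end HIIT Power → 1
Jul 6 21:00 end Zumba Lab → 0
Jul 7 08:00 start Dance Basics → 1
Jul 7 08:00 start HIIT Intro → 2
Jul 7 09:00 start Cardio Express → 3
Jul 7 10:30 end HIIT Intro → 2
Jul 7 11:30 end Dance Basics → 1
Jul 7 12:00 end Cardio Express → 0
Jul 7 12:00 start Boxing Flow → 1
Jul 7 14:30 end Boxing Flow → 0
Jul 7 15:30 start Dance Circuit → 1
Jul 7 16:30 end Dance Circuit → 0
Peak is 3, at Jul 7 09:00 (Cardio Express, Dance Basics, HIIT Intro).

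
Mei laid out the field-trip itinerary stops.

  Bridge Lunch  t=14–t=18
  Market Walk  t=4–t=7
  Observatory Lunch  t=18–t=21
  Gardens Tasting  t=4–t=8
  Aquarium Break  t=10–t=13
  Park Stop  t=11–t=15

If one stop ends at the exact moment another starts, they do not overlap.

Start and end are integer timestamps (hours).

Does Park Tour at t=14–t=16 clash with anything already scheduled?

Yes — it overlaps Bridge Lunch, Park Stop

Gardens Tasting: ends t=8 at or before Park Tour starts t=14 → clear.
Market Walk: ends t=7 at or before Park Tour starts t=14 → clear.
Aquarium Break: ends t=13 at or before Park Tour starts t=14 → clear.
Park Stop: starts t=11 before Park Tour ends t=16, and ends t=15 after Park Tour starts t=14 → overlap.
Bridge Lunch: starts t=14 before Park Tour ends t=16, and ends t=18 after Park Tour starts t=14 → overlap.
Observatory Lunch: starts t=18 at or after Park Tour ends t=16 → clear.
Park Tour overlaps Park Stop, Bridge Lunch.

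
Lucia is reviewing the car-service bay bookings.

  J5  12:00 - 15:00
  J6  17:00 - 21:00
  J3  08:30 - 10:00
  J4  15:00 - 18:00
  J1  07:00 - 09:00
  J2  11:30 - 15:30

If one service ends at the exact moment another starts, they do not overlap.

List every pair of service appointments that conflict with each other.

Sorted by start: J1, J3, J2, J5, J4, J6.
J3 starts before J1 ends → J1 and J3 overlap.
J2 starts after J1 ends, so nothing later overlaps J1 either.
J2 starts after J3 ends, so nothing later overlaps J3 either.
J5 starts before J2 ends → J2 and J5 overlap.
J4 starts before J2 ends → J2 and J4 overlap.
J6 starts after J2 ends.
J4 starts exactly when J5 ends (back-to-back, no overlap), so nothing later overlaps J5 either.
J6 starts before J4 ends → J4 and J6 overlap.

J1 & J3, J2 & J4, J2 & J5, J4 & J6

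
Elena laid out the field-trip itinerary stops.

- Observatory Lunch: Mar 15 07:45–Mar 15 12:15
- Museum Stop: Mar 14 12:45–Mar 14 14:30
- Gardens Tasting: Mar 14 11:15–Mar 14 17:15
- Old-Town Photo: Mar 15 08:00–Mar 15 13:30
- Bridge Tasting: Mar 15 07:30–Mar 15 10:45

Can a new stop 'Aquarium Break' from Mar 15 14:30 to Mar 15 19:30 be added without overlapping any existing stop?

Gardens Tasting: ends Mar 14 17:15 at or before Aquarium Break starts Mar 15 14:30 → clear.
Museum Stop: ends Mar 14 14:30 at or before Aquarium Break starts Mar 15 14:30 → clear.
Bridge Tasting: ends Mar 15 10:45 at or before Aquarium Break starts Mar 15 14:30 → clear.
Observatory Lunch: ends Mar 15 12:15 at or before Aquarium Break starts Mar 15 14:30 → clear.
Old-Town Photo: ends Mar 15 13:30 at or before Aquarium Break starts Mar 15 14:30 → clear.

Yes — the slot is free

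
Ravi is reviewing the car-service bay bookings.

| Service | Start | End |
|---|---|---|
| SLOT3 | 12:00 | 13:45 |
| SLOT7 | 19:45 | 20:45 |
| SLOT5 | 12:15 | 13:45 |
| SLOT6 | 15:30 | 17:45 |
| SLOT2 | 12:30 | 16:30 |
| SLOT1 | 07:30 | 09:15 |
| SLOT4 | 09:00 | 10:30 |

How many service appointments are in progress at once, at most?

3

Sweep the timeline, counting +1 at each start and −1 at each end (ends before starts at a tie):
07:30 start SLOT1 → 1
09:00 start SLOT4 → 2
09:15 end SLOT1 → 1
10:30 end SLOT4 → 0
12:00 start SLOT3 → 1
12:15 start SLOT5 → 2
12:30 start SLOT2 → 3
13:45 end SLOT3 → 2
13:45 end SLOT5 → 1
15:30 start SLOT6 → 2
16:30 end SLOT2 → 1
17:45 end SLOT6 → 0
19:45 start SLOT7 → 1
20:45 end SLOT7 → 0
Peak is 3, at 12:30 (SLOT2, SLOT3, SLOT5).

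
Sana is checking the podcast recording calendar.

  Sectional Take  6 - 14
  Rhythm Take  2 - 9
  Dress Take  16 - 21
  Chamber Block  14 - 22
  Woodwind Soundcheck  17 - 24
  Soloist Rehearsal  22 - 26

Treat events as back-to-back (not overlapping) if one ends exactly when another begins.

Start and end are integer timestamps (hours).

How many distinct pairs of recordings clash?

Sorted by start: Rhythm Take, Sectional Take, Chamber Block, Dress Take, Woodwind Soundcheck, Soloist Rehearsal.
Sectional Take starts before Rhythm Take ends → Rhythm Take and Sectional Take overlap.
Chamber Block starts after Rhythm Take ends — done with Rhythm Take.
Chamber Block starts exactly when Sectional Take ends (back-to-back, no overlap) — done with Sectional Take.
Dress Take starts before Chamber Block ends → Chamber Block and Dress Take overlap.
Woodwind Soundcheck starts before Chamber Block ends → Chamber Block and Woodwind Soundcheck overlap.
Soloist Rehearsal starts exactly when Chamber Block ends (back-to-back, no overlap).
Woodwind Soundcheck starts before Dress Take ends → Dress Take and Woodwind Soundcheck overlap.
Soloist Rehearsal starts after Dress Take ends.
Soloist Rehearsal starts before Woodwind Soundcheck ends → Woodwind Soundcheck and Soloist Rehearsal overlap.
Overlapping pairs: Chamber Block & Dress Take, Chamber Block & Woodwind Soundcheck, Dress Take & Woodwind Soundcheck, Rhythm Take & Sectional Take, Soloist Rehearsal & Woodwind Soundcheck — 5 in total.

5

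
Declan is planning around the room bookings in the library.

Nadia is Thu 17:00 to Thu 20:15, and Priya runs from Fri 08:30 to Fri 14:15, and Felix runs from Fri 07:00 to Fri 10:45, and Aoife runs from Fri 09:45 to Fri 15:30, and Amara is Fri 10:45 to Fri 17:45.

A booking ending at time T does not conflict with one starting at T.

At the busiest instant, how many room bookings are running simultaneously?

3

Sort all start/end points and keep a running count:
Thu 17:00 start Nadia → 1
Thu 20:15 end Nadia → 0
Fri 07:00 start Felix → 1
Fri 08:30 start Priya → 2
Fri 09:45 start Aoife → 3
Fri 10:45 end Felix → 2
Fri 10:45 start Amara → 3
Fri 14:15 end Priya → 2
Fri 15:30 end Aoife → 1
Fri 17:45 end Amara → 0
Peak is 3, at Fri 09:45 (Aoife, Felix, Priya).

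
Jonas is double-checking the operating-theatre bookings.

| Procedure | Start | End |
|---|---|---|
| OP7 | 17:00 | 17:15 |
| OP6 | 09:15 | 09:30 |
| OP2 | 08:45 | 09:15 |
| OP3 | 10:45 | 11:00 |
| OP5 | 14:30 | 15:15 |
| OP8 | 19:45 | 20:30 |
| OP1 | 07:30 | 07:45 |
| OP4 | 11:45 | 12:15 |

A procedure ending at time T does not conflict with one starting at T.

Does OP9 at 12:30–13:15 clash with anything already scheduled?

No — it doesn't clash with anything

OP1: ends 07:45 at or before OP9 starts 12:30 → clear.
OP2: ends 09:15 at or before OP9 starts 12:30 → clear.
OP6: ends 09:30 at or before OP9 starts 12:30 → clear.
OP3: ends 11:00 at or before OP9 starts 12:30 → clear.
OP4: ends 12:15 at or before OP9 starts 12:30 → clear.
OP5: starts 14:30 at or after OP9 ends 13:15 → clear.
OP7: starts 17:00 at or after OP9 ends 13:15 → clear.
OP8: starts 19:45 at or after OP9 ends 13:15 → clear.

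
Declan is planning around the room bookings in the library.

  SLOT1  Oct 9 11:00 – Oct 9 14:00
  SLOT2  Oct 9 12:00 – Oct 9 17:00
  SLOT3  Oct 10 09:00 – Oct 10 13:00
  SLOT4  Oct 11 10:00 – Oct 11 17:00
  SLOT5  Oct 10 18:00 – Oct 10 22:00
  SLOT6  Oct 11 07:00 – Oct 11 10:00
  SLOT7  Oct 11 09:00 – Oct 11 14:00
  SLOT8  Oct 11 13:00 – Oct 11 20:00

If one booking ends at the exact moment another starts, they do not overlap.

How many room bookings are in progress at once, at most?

Sort all start/end points and keep a running count:
Oct 9 11:00 start SLOT1 → 1
Oct 9 12:00 start SLOT2 → 2
Oct 9 14:00 end SLOT1 → 1
Oct 9 17:00 end SLOT2 → 0
Oct 10 09:00 start SLOT3 → 1
Oct 10 13:00 end SLOT3 → 0
Oct 10 18:00 start SLOT5 → 1
Oct 10 22:00 end SLOT5 → 0
Oct 11 07:00 start SLOT6 → 1
Oct 11 09:00 start SLOT7 → 2
Oct 11 10:00 end SLOT6 → 1
Oct 11 10:00 start SLOT4 → 2
Oct 11 13:00 start SLOT8 → 3
Oct 11 14:00 end SLOT7 → 2
Oct 11 17:00 end SLOT4 → 1
Oct 11 20:00 end SLOT8 → 0
Peak is 3, at Oct 11 13:00 (SLOT4, SLOT7, SLOT8).

3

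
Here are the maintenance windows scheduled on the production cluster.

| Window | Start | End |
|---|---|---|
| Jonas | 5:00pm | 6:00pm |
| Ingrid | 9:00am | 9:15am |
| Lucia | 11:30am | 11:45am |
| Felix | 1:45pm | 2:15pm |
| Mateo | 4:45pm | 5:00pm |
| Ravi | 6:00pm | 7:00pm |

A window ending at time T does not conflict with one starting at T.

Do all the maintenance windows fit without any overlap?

Check each pair: they overlap iff neither finishes before the other starts.
Sorted by start: Ingrid, Lucia, Felix, Mateo, Jonas, Ravi.
Lucia starts after Ingrid ends — done with Ingrid.
Felix starts after Lucia ends — done with Lucia.
Mateo starts after Felix ends — done with Felix.
Jonas starts exactly when Mateo ends (back-to-back, no overlap) — done with Mateo.
Ravi starts exactly when Jonas ends (back-to-back, no overlap).
Every pair is clear; the schedule has no overlaps.

Yes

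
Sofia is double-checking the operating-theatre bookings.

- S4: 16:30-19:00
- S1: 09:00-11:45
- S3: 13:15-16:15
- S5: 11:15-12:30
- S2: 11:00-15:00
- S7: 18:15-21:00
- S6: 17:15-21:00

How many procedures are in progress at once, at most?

3

Sort all start/end points and keep a running count:
09:00 start S1 → 1
11:00 start S2 → 2
11:15 start S5 → 3
11:45 end S1 → 2
12:30 end S5 → 1
13:15 start S3 → 2
15:00 end S2 → 1
16:15 end S3 → 0
16:30 start S4 → 1
17:15 start S6 → 2
18:15 start S7 → 3
19:00 end S4 → 2
21:00 end S6 → 1
21:00 end S7 → 0
Peak is 3, at 11:15 (S1, S2, S5).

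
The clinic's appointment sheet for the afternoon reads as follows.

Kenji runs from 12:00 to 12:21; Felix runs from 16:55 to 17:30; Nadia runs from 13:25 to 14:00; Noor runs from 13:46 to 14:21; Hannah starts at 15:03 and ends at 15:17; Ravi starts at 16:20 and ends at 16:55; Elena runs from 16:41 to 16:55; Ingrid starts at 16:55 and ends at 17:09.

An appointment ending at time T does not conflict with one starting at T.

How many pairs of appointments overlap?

Sorted by start: Kenji, Nadia, Noor, Hannah, Ravi, Elena, Felix, Ingrid.
Nadia starts after Kenji ends, so Kenji has no further overlaps.
Noor starts before Nadia ends → Nadia and Noor overlap.
Hannah starts after Nadia ends, so Nadia has no further overlaps.
Hannah starts after Noor ends, so Noor has no further overlaps.
Ravi starts after Hannah ends, so Hannah has no further overlaps.
Elena starts before Ravi ends → Ravi and Elena overlap.
Felix starts exactly when Ravi ends (back-to-back, no overlap), so Ravi has no further overlaps.
Felix starts exactly when Elena ends (back-to-back, no overlap), so Elena has no further overlaps.
Ingrid starts before Felix ends → Felix and Ingrid overlap.
Overlapping pairs: Elena & Ravi, Felix & Ingrid, Nadia & Noor — 3 in total.

3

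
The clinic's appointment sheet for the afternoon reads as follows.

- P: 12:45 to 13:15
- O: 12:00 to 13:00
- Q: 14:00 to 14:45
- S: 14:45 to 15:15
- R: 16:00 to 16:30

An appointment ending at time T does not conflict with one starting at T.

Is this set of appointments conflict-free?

No

Sorted by start: O, P, Q, S, R.
P starts before O ends → O and P overlap.
That's a conflict, so the schedule is not conflict-free.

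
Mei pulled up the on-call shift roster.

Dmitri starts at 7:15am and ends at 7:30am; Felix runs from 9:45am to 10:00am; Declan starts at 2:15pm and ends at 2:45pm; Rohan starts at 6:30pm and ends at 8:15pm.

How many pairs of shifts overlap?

0

Sorted by start: Dmitri, Felix, Declan, Rohan.
Felix starts after Dmitri ends, so nothing later overlaps Dmitri either.
Declan starts after Felix ends, so nothing later overlaps Felix either.
Rohan starts after Declan ends.
No pair overlaps.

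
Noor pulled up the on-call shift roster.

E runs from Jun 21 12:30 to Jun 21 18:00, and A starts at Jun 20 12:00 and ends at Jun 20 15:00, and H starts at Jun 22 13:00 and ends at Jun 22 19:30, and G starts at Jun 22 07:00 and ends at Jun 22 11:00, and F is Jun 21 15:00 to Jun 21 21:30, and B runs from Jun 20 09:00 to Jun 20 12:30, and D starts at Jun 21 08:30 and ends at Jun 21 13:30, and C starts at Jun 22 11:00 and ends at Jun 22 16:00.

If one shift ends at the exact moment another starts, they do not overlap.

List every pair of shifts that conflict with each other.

Sorted by start: B, A, D, E, F, G, C, H.
A starts before B ends → B and A overlap.
D starts after B ends, so B has no further overlaps.
D starts after A ends, so A has no further overlaps.
E starts before D ends → D and E overlap.
F starts after D ends, so D has no further overlaps.
F starts before E ends → E and F overlap.
G starts after E ends, so E has no further overlaps.
G starts after F ends, so F has no further overlaps.
C starts exactly when G ends (back-to-back, no overlap), so G has no further overlaps.
H starts before C ends → C and H overlap.

A & B, C & H, D & E, E & F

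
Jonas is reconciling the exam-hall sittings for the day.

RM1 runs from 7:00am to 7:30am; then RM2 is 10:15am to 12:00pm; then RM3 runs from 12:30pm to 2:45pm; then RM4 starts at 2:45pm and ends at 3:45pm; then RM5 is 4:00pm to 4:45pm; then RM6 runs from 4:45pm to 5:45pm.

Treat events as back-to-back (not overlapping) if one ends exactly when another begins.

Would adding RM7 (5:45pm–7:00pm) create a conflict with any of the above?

RM1: ends 7:30am at or before RM7 starts 5:45pm → clear.
RM2: ends 12:00pm at or before RM7 starts 5:45pm → clear.
RM3: ends 2:45pm at or before RM7 starts 5:45pm → clear.
RM4: ends 3:45pm at or before RM7 starts 5:45pm → clear.
RM5: ends 4:45pm at or before RM7 starts 5:45pm → clear.
RM6: ends 5:45pm at or before RM7 starts 5:45pm → clear.

No — it doesn't clash with anything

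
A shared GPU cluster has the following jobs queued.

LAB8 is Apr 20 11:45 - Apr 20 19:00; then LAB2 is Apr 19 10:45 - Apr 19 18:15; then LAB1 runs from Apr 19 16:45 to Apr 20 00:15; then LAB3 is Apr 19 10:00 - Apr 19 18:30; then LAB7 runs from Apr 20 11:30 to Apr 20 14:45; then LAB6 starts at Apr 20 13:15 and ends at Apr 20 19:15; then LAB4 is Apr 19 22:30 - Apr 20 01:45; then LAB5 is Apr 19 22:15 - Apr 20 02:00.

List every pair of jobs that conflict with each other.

LAB1 & LAB2, LAB1 & LAB3, LAB1 & LAB4, LAB1 & LAB5, LAB2 & LAB3, LAB4 & LAB5, LAB6 & LAB7, LAB6 & LAB8, LAB7 & LAB8

Check each pair: they overlap iff neither finishes before the other starts.
Sorted by start: LAB3, LAB2, LAB1, LAB5, LAB4, LAB7, LAB8, LAB6.
LAB2 starts before LAB3 ends → LAB3 and LAB2 overlap.
LAB1 starts before LAB3 ends → LAB3 and LAB1 overlap.
LAB5 starts after LAB3 ends — done with LAB3.
LAB1 starts before LAB2 ends → LAB2 and LAB1 overlap.
LAB5 starts after LAB2 ends — done with LAB2.
LAB5 starts before LAB1 ends → LAB1 and LAB5 overlap.
LAB4 starts before LAB1 ends → LAB1 and LAB4 overlap.
LAB7 starts after LAB1 ends — done with LAB1.
LAB4 starts before LAB5 ends → LAB5 and LAB4 overlap.
LAB7 starts after LAB5 ends — done with LAB5.
LAB7 starts after LAB4 ends — done with LAB4.
LAB8 starts before LAB7 ends → LAB7 and LAB8 overlap.
LAB6 starts before LAB7 ends → LAB7 and LAB6 overlap.
LAB6 starts before LAB8 ends → LAB8 and LAB6 overlap.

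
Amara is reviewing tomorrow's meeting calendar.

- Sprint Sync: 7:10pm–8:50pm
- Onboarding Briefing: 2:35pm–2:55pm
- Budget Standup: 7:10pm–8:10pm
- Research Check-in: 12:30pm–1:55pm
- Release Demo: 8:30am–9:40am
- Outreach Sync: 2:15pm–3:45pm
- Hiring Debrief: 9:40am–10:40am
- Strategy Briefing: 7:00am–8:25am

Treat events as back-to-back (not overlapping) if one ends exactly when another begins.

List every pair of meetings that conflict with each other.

Budget Standup & Sprint Sync, Onboarding Briefing & Outreach Sync

Two intervals overlap when each starts before the other ends.
Sorted by start: Strategy Briefing, Release Demo, Hiring Debrief, Research Check-in, Outreach Sync, Onboarding Briefing, Sprint Sync, Budget Standup.
Release Demo starts after Strategy Briefing ends, so nothing later overlaps Strategy Briefing either.
Hiring Debrief starts exactly when Release Demo ends (back-to-back, no overlap), so nothing later overlaps Release Demo either.
Research Check-in starts after Hiring Debrief ends, so nothing later overlaps Hiring Debrief either.
Outreach Sync starts after Research Check-in ends, so nothing later overlaps Research Check-in either.
Onboarding Briefing starts before Outreach Sync ends → Outreach Sync and Onboarding Briefing overlap.
Sprint Sync starts after Outreach Sync ends, so nothing later overlaps Outreach Sync either.
Sprint Sync starts after Onboarding Briefing ends, so nothing later overlaps Onboarding Briefing either.
Budget Standup starts before Sprint Sync ends → Sprint Sync and Budget Standup overlap.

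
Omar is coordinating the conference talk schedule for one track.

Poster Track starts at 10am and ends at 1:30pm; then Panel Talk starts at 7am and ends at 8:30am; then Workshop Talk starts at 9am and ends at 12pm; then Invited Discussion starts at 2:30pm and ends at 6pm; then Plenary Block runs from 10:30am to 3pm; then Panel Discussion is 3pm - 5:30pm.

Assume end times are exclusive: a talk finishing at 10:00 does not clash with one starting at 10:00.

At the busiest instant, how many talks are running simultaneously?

3

Sort all start/end points and keep a running count:
7am start Panel Talk → 1
8:30am end Panel Talk → 0
9am start Workshop Talk → 1
10am start Poster Track → 2
10:30am start Plenary Block → 3
12pm end Workshop Talk → 2
1:30pm end Poster Track → 1
2:30pm start Invited Discussion → 2
3pm end Plenary Block → 1
3pm start Panel Discussion → 2
5:30pm end Panel Discussion → 1
6pm end Invited Discussion → 0
Peak is 3, at 10:30am (Plenary Block, Poster Track, Workshop Talk).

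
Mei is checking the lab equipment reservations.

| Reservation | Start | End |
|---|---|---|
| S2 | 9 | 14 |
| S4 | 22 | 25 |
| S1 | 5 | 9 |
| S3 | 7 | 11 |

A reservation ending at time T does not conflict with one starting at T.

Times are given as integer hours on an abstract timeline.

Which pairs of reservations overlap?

Sorted by start: S1, S3, S2, S4.
S3 starts before S1 ends → S1 and S3 overlap.
S2 starts exactly when S1 ends (back-to-back, no overlap), so nothing later overlaps S1 either.
S2 starts before S3 ends → S3 and S2 overlap.
S4 starts after S3 ends.
S4 starts after S2 ends.

S1 & S3, S2 & S3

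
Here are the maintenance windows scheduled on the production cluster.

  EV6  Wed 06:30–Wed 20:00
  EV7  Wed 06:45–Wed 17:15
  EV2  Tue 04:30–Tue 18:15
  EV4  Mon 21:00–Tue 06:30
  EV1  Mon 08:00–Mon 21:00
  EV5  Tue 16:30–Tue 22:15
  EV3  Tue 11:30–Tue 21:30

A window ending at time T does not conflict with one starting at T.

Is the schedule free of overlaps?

No

Sorted by start: EV1, EV4, EV2, EV3, EV5, EV6, EV7.
EV4 starts exactly when EV1 ends (back-to-back, no overlap), so EV1 has no further overlaps.
EV2 starts before EV4 ends → EV4 and EV2 overlap.
That's a conflict, so the schedule is not conflict-free.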